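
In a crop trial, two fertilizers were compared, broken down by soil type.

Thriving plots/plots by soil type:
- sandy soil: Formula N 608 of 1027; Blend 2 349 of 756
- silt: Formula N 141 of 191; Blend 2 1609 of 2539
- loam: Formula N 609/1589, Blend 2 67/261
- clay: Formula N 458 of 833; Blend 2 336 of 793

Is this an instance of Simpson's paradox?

Yes

Sandy soil: Formula N 608/1027 = 59.2%, Blend 2 349/756 = 46.2% → Formula N
Silt: Formula N 141/191 = 73.8%, Blend 2 1609/2539 = 63.4% → Formula N
Loam: Formula N 609/1589 = 38.3%, Blend 2 67/261 = 25.7% → Formula N
Clay: Formula N 458/833 = 55.0%, Blend 2 336/793 = 42.4% → Formula N
Overall: Formula N 1816/3640 = 49.9%, Blend 2 2361/4349 = 54.3% → Blend 2
Formula N wins each soil group but Blend 2 wins overall — the comparison reverses. Formula N's plots skew toward loam, which has a lower base rate.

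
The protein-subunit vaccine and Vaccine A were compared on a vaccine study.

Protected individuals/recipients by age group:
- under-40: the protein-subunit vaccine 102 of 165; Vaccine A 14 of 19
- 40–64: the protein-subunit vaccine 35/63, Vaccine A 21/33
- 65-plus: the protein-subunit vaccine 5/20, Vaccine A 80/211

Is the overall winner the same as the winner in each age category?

Under-40: the protein-subunit vaccine 102/165 = 61.8%, Vaccine A 14/19 = 73.7% → Vaccine A
40–64: the protein-subunit vaccine 35/63 = 55.6%, Vaccine A 21/33 = 63.6% → Vaccine A
65-plus: the protein-subunit vaccine 5/20 = 25.0%, Vaccine A 80/211 = 37.9% → Vaccine A
Overall: the protein-subunit vaccine 142/248 = 57.3%, Vaccine A 115/263 = 43.7% → the protein-subunit vaccine
Vaccine A wins each age group but the protein-subunit vaccine wins overall — the comparison reverses. Vaccine A's recipients skew toward 65-plus, which has a lower base rate.

No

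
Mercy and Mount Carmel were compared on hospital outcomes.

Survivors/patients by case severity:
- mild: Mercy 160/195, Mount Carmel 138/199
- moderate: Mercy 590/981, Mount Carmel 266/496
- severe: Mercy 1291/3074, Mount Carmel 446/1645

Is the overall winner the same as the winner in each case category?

Yes

Mild: Mercy 160/195 = 82.1%, Mount Carmel 138/199 = 69.3% → Mercy
Moderate: Mercy 590/981 = 60.1%, Mount Carmel 266/496 = 53.6% → Mercy
Severe: Mercy 1291/3074 = 42.0%, Mount Carmel 446/1645 = 27.1% → Mercy
Overall: Mercy 2041/4250 = 48.0%, Mount Carmel 850/2340 = 36.3% → Mercy
Mercy wins overall and in every case group — no reversal.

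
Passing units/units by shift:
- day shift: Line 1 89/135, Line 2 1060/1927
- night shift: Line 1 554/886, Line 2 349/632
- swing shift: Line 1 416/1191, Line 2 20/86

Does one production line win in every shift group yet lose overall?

Yes

Day shift: Line 1 89/135 = 65.9%, Line 2 1060/1927 = 55.0% → Line 1
Night shift: Line 1 554/886 = 62.5%, Line 2 349/632 = 55.2% → Line 1
Swing shift: Line 1 416/1191 = 34.9%, Line 2 20/86 = 23.3% → Line 1
Overall: Line 1 1059/2212 = 47.9%, Line 2 1429/2645 = 54.0% → Line 2
Line 1 wins each shift group but Line 2 wins overall — the comparison reverses. Line 1's units skew toward swing shift, which has a lower base rate.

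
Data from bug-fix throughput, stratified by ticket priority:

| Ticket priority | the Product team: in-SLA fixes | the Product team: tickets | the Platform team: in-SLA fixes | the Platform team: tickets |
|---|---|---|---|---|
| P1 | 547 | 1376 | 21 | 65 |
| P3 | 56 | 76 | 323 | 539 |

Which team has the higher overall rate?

P1: the Product team 547/1376 = 39.8%, the Platform team 21/65 = 32.3% → the Product team
P3: the Product team 56/76 = 73.7%, the Platform team 323/539 = 59.9% → the Product team
Overall: the Product team 603/1452 = 41.5%, the Platform team 344/604 = 57.0% → the Platform team
(The Product team wins every ticket group but the Platform team wins overall — the Product team's tickets skew toward the low-rate P1 group.)

the Platform team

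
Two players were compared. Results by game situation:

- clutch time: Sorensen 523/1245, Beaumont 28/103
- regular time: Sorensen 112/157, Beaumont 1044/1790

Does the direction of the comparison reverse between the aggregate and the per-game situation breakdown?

Clutch time: Sorensen 523/1245 = 42.0%, Beaumont 28/103 = 27.2% → Sorensen
Regular time: Sorensen 112/157 = 71.3%, Beaumont 1044/1790 = 58.3% → Sorensen
Overall: Sorensen 635/1402 = 45.3%, Beaumont 1072/1893 = 56.6% → Beaumont
Sorensen wins each game group but Beaumont wins overall — the comparison reverses. Sorensen's attempts skew toward clutch time, which has a lower base rate.

Yes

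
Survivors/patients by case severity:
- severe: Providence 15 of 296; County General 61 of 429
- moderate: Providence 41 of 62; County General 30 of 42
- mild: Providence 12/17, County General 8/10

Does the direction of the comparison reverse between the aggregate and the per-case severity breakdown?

No

Severe: Providence 15/296 = 5.1%, County General 61/429 = 14.2% → County General
Moderate: Providence 41/62 = 66.1%, County General 30/42 = 71.4% → County General
Mild: Providence 12/17 = 70.6%, County General 8/10 = 80.0% → County General
Overall: Providence 68/375 = 18.1%, County General 99/481 = 20.6% → County General
County General wins overall and in every case group — no reversal.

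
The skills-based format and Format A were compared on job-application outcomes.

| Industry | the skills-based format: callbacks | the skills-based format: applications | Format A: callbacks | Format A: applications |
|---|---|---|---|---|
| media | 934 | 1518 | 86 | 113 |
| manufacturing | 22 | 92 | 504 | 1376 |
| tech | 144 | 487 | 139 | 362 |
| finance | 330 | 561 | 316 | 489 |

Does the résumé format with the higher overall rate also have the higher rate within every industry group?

No

Media: the skills-based format 934/1518 = 61.5%, Format A 86/113 = 76.1% → Format A
Manufacturing: the skills-based format 22/92 = 23.9%, Format A 504/1376 = 36.6% → Format A
Tech: the skills-based format 144/487 = 29.6%, Format A 139/362 = 38.4% → Format A
Finance: the skills-based format 330/561 = 58.8%, Format A 316/489 = 64.6% → Format A
Overall: the skills-based format 1430/2658 = 53.8%, Format A 1045/2340 = 44.7% → the skills-based format
Format A wins each industry group but the skills-based format wins overall — the comparison reverses. Format A's applications skew toward manufacturing, which has a lower base rate.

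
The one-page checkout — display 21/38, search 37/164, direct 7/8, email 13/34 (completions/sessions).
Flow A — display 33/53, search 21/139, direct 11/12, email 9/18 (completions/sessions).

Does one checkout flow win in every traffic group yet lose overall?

Display: the one-page checkout 21/38 = 55.3%, Flow A 33/53 = 62.3% → Flow A
Search: the one-page checkout 37/164 = 22.6%, Flow A 21/139 = 15.1% → the one-page checkout
Direct: the one-page checkout 7/8 = 87.5%, Flow A 11/12 = 91.7% → Flow A
Email: the one-page checkout 13/34 = 38.2%, Flow A 9/18 = 50.0% → Flow A
Overall: the one-page checkout 78/244 = 32.0%, Flow A 74/222 = 33.3% → Flow A
Neither sweeps: the one-page checkout wins 1 of 4 groups, Flow A wins 3. Flow A wins overall but not every group — no Simpson reversal.

No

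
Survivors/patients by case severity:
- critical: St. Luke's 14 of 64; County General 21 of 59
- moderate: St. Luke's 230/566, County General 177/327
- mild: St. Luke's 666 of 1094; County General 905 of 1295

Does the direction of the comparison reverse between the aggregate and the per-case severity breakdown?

Critical: St. Luke's 14/64 = 21.9%, County General 21/59 = 35.6% → County General
Moderate: St. Luke's 230/566 = 40.6%, County General 177/327 = 54.1% → County General
Mild: St. Luke's 666/1094 = 60.9%, County General 905/1295 = 69.9% → County General
Overall: St. Luke's 910/1724 = 52.8%, County General 1103/1681 = 65.6% → County General
County General wins overall and in every case group — no reversal.

No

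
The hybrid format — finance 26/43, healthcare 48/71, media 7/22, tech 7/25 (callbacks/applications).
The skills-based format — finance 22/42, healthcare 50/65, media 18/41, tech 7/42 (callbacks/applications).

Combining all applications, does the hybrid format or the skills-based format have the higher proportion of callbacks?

Finance: the hybrid format 26/43 = 60.5%, the skills-based format 22/42 = 52.4% → the hybrid format
Healthcare: the hybrid format 48/71 = 67.6%, the skills-based format 50/65 = 76.9% → the skills-based format
Media: the hybrid format 7/22 = 31.8%, the skills-based format 18/41 = 43.9% → the skills-based format
Tech: the hybrid format 7/25 = 28.0%, the skills-based format 7/42 = 16.7% → the hybrid format
Overall: the hybrid format 88/161 = 54.7%, the skills-based format 97/190 = 51.1% → the hybrid format
(Neither sweeps every industry group, but the hybrid format has the higher pooled rate.)

the hybrid format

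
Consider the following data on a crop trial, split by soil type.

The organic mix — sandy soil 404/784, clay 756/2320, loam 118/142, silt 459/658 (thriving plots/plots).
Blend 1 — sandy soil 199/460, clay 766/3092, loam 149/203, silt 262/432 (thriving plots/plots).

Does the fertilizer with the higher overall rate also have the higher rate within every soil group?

Yes

Sandy soil: the organic mix 404/784 = 51.5%, Blend 1 199/460 = 43.3% → the organic mix
Clay: the organic mix 756/2320 = 32.6%, Blend 1 766/3092 = 24.8% → the organic mix
Loam: the organic mix 118/142 = 83.1%, Blend 1 149/203 = 73.4% → the organic mix
Silt: the organic mix 459/658 = 69.8%, Blend 1 262/432 = 60.6% → the organic mix
Overall: the organic mix 1737/3904 = 44.5%, Blend 1 1376/4187 = 32.9% → the organic mix
The organic mix wins overall and in every soil group — no reversal.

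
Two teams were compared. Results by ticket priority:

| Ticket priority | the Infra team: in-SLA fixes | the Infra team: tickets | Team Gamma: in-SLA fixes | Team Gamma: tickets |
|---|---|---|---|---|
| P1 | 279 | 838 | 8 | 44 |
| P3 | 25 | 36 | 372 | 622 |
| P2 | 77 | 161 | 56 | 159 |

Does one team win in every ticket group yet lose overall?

Yes

P1: the Infra team 279/838 = 33.3%, Team Gamma 8/44 = 18.2% → the Infra team
P3: the Infra team 25/36 = 69.4%, Team Gamma 372/622 = 59.8% → the Infra team
P2: the Infra team 77/161 = 47.8%, Team Gamma 56/159 = 35.2% → the Infra team
Overall: the Infra team 381/1035 = 36.8%, Team Gamma 436/825 = 52.8% → Team Gamma
The Infra team wins each ticket group but Team Gamma wins overall — the comparison reverses. The Infra team's tickets skew toward P1, which has a lower base rate.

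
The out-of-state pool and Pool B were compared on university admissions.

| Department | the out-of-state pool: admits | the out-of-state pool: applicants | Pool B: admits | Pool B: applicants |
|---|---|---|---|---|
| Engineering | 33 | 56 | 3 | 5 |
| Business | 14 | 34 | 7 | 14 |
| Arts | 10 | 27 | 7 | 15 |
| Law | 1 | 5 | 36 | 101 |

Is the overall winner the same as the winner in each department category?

Engineering: the out-of-state pool 33/56 = 58.9%, Pool B 3/5 = 60.0% → Pool B
Business: the out-of-state pool 14/34 = 41.2%, Pool B 7/14 = 50.0% → Pool B
Arts: the out-of-state pool 10/27 = 37.0%, Pool B 7/15 = 46.7% → Pool B
Law: the out-of-state pool 1/5 = 20.0%, Pool B 36/101 = 35.6% → Pool B
Overall: the out-of-state pool 58/122 = 47.5%, Pool B 53/135 = 39.3% → the out-of-state pool
Pool B wins each department group but the out-of-state pool wins overall — the comparison reverses. Pool B's applicants skew toward Law, which has a lower base rate.

No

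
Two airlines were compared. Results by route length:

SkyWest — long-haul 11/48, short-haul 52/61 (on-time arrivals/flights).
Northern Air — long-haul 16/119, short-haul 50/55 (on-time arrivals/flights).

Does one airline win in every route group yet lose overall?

No

Long-haul: SkyWest 11/48 = 22.9%, Northern Air 16/119 = 13.4% → SkyWest
Short-haul: SkyWest 52/61 = 85.2%, Northern Air 50/55 = 90.9% → Northern Air
Overall: SkyWest 63/109 = 57.8%, Northern Air 66/174 = 37.9% → SkyWest
Neither sweeps: SkyWest wins 1 of 2 groups, Northern Air wins 1. SkyWest wins overall but not every group — no Simpson reversal.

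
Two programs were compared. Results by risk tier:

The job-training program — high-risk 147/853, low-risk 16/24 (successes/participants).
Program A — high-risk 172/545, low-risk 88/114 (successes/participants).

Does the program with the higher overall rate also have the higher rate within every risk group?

High-risk: the job-training program 147/853 = 17.2%, Program A 172/545 = 31.6% → Program A
Low-risk: the job-training program 16/24 = 66.7%, Program A 88/114 = 77.2% → Program A
Overall: the job-training program 163/877 = 18.6%, Program A 260/659 = 39.5% → Program A
Program A wins overall and in every risk group — no reversal.

Yes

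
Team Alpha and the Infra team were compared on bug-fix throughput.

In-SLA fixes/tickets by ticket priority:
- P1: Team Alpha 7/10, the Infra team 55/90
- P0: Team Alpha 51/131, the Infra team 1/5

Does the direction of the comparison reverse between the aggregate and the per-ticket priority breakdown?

Yes

P1: Team Alpha 7/10 = 70.0%, the Infra team 55/90 = 61.1% → Team Alpha
P0: Team Alpha 51/131 = 38.9%, the Infra team 1/5 = 20.0% → Team Alpha
Overall: Team Alpha 58/141 = 41.1%, the Infra team 56/95 = 58.9% → the Infra team
Team Alpha wins each ticket group but the Infra team wins overall — the comparison reverses. Team Alpha's tickets skew toward P0, which has a lower base rate.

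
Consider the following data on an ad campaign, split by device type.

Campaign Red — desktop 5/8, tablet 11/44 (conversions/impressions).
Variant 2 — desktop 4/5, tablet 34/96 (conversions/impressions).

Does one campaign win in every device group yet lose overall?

Desktop: Campaign Red 5/8 = 62.5%, Variant 2 4/5 = 80.0% → Variant 2
Tablet: Campaign Red 11/44 = 25.0%, Variant 2 34/96 = 35.4% → Variant 2
Overall: Campaign Red 16/52 = 30.8%, Variant 2 38/101 = 37.6% → Variant 2
Variant 2 wins overall and in every device group — no reversal.

No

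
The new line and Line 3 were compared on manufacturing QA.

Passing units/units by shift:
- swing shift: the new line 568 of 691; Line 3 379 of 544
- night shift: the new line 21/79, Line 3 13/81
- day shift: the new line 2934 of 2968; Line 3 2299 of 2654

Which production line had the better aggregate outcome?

Swing shift: the new line 568/691 = 82.2%, Line 3 379/544 = 69.7% → the new line
Night shift: the new line 21/79 = 26.6%, Line 3 13/81 = 16.0% → the new line
Day shift: the new line 2934/2968 = 98.9%, Line 3 2299/2654 = 86.6% → the new line
Overall: the new line 3523/3738 = 94.2%, Line 3 2691/3279 = 82.1% → the new line

the new line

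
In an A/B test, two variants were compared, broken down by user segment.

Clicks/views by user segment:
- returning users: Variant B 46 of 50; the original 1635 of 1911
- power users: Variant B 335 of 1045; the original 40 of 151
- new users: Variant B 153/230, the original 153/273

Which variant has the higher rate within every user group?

Returning users: Variant B 46/50 = 92.0%, the original 1635/1911 = 85.6% → Variant B
Power users: Variant B 335/1045 = 32.1%, the original 40/151 = 26.5% → Variant B
New users: Variant B 153/230 = 66.5%, the original 153/273 = 56.0% → Variant B
Variant B has the higher rate in all 3 groups.

Variant B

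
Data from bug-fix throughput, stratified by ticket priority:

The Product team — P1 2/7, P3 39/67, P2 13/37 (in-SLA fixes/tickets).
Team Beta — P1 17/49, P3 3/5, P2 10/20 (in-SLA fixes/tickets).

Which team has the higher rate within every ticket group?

Team Beta

P1: the Product team 2/7 = 28.6%, Team Beta 17/49 = 34.7% → Team Beta
P3: the Product team 39/67 = 58.2%, Team Beta 3/5 = 60.0% → Team Beta
P2: the Product team 13/37 = 35.1%, Team Beta 10/20 = 50.0% → Team Beta
Team Beta has the higher rate in all 3 groups.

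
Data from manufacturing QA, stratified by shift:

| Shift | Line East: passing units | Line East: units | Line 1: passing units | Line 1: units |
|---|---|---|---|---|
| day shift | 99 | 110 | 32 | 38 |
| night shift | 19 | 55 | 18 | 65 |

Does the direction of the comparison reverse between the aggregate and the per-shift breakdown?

Day shift: Line East 99/110 = 90.0%, Line 1 32/38 = 84.2% → Line East
Night shift: Line East 19/55 = 34.5%, Line 1 18/65 = 27.7% → Line East
Overall: Line East 118/165 = 71.5%, Line 1 50/103 = 48.5% → Line East
Line East wins overall and in every shift group — no reversal.

No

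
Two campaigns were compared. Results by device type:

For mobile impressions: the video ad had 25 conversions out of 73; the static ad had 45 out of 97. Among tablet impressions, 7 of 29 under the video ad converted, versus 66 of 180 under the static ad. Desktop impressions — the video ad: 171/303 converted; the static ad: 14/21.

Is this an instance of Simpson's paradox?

Mobile: the video ad 25/73 = 34.2%, the static ad 45/97 = 46.4% → the static ad
Tablet: the video ad 7/29 = 24.1%, the static ad 66/180 = 36.7% → the static ad
Desktop: the video ad 171/303 = 56.4%, the static ad 14/21 = 66.7% → the static ad
Overall: the video ad 203/405 = 50.1%, the static ad 125/298 = 41.9% → the video ad
The static ad wins each device group but the video ad wins overall — the comparison reverses. The static ad's impressions skew toward tablet, which has a lower base rate.

Yes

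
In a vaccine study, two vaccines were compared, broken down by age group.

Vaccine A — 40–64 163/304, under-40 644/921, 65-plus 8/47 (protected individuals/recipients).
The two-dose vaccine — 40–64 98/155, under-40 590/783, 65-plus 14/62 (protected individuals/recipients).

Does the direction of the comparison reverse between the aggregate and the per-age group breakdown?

No

40–64: Vaccine A 163/304 = 53.6%, the two-dose vaccine 98/155 = 63.2% → the two-dose vaccine
Under-40: Vaccine A 644/921 = 69.9%, the two-dose vaccine 590/783 = 75.4% → the two-dose vaccine
65-plus: Vaccine A 8/47 = 17.0%, the two-dose vaccine 14/62 = 22.6% → the two-dose vaccine
Overall: Vaccine A 815/1272 = 64.1%, the two-dose vaccine 702/1000 = 70.2% → the two-dose vaccine
The two-dose vaccine wins overall and in every age group — no reversal.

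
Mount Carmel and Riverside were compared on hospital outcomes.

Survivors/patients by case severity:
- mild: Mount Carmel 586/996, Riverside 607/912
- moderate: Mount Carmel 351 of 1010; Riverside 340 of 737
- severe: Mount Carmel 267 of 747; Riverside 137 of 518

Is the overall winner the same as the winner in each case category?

Mild: Mount Carmel 586/996 = 58.8%, Riverside 607/912 = 66.6% → Riverside
Moderate: Mount Carmel 351/1010 = 34.8%, Riverside 340/737 = 46.1% → Riverside
Severe: Mount Carmel 267/747 = 35.7%, Riverside 137/518 = 26.4% → Mount Carmel
Overall: Mount Carmel 1204/2753 = 43.7%, Riverside 1084/2167 = 50.0% → Riverside
Neither sweeps: Mount Carmel wins 1 of 3 groups, Riverside wins 2. Riverside wins overall but not every group — no Simpson reversal.

No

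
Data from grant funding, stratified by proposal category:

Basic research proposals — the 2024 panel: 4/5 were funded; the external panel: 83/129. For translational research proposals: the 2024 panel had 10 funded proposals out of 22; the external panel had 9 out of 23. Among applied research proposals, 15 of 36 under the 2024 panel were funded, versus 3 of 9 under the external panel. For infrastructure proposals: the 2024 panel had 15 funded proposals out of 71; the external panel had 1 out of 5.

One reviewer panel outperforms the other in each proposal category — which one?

the 2024 panel

Basic research: the 2024 panel 4/5 = 80.0%, the external panel 83/129 = 64.3% → the 2024 panel
Translational research: the 2024 panel 10/22 = 45.5%, the external panel 9/23 = 39.1% → the 2024 panel
Applied research: the 2024 panel 15/36 = 41.7%, the external panel 3/9 = 33.3% → the 2024 panel
Infrastructure: the 2024 panel 15/71 = 21.1%, the external panel 1/5 = 20.0% → the 2024 panel
The 2024 panel has the higher rate in all 4 groups.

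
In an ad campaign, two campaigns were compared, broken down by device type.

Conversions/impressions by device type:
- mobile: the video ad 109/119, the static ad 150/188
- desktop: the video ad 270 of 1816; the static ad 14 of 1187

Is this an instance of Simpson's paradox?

No

Mobile: the video ad 109/119 = 91.6%, the static ad 150/188 = 79.8% → the video ad
Desktop: the video ad 270/1816 = 14.9%, the static ad 14/1187 = 1.2% → the video ad
Overall: the video ad 379/1935 = 19.6%, the static ad 164/1375 = 11.9% → the video ad
The video ad wins overall and in every device group — no reversal.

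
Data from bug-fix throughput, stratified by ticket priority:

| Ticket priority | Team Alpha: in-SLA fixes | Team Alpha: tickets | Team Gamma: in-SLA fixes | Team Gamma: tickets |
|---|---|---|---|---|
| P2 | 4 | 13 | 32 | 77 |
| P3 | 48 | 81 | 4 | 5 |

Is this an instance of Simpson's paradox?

P2: Team Alpha 4/13 = 30.8%, Team Gamma 32/77 = 41.6% → Team Gamma
P3: Team Alpha 48/81 = 59.3%, Team Gamma 4/5 = 80.0% → Team Gamma
Overall: Team Alpha 52/94 = 55.3%, Team Gamma 36/82 = 43.9% → Team Alpha
Team Gamma wins each ticket group but Team Alpha wins overall — the comparison reverses. Team Gamma's tickets skew toward P2, which has a lower base rate.

Yes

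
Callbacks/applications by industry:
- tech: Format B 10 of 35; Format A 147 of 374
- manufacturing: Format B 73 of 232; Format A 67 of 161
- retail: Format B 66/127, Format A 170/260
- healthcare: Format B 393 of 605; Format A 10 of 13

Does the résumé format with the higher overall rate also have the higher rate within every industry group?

No

Tech: Format B 10/35 = 28.6%, Format A 147/374 = 39.3% → Format A
Manufacturing: Format B 73/232 = 31.5%, Format A 67/161 = 41.6% → Format A
Retail: Format B 66/127 = 52.0%, Format A 170/260 = 65.4% → Format A
Healthcare: Format B 393/605 = 65.0%, Format A 10/13 = 76.9% → Format A
Overall: Format B 542/999 = 54.3%, Format A 394/808 = 48.8% → Format B
Format A wins each industry group but Format B wins overall — the comparison reverses. Format A's applications skew toward tech, which has a lower base rate.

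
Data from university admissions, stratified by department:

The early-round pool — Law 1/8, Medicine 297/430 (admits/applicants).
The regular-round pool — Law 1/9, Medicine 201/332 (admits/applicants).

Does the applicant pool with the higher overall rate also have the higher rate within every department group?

Law: the early-round pool 1/8 = 12.5%, the regular-round pool 1/9 = 11.1% → the early-round pool
Medicine: the early-round pool 297/430 = 69.1%, the regular-round pool 201/332 = 60.5% → the early-round pool
Overall: the early-round pool 298/438 = 68.0%, the regular-round pool 202/341 = 59.2% → the early-round pool
The early-round pool wins overall and in every department group — no reversal.

Yes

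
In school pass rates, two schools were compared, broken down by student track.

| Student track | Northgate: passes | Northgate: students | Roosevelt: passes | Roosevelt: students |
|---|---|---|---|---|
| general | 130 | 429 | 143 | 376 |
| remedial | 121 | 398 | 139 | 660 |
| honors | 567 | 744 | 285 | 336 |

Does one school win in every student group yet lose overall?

General: Northgate 130/429 = 30.3%, Roosevelt 143/376 = 38.0% → Roosevelt
Remedial: Northgate 121/398 = 30.4%, Roosevelt 139/660 = 21.1% → Northgate
Honors: Northgate 567/744 = 76.2%, Roosevelt 285/336 = 84.8% → Roosevelt
Overall: Northgate 818/1571 = 52.1%, Roosevelt 567/1372 = 41.3% → Northgate
Neither sweeps: Northgate wins 1 of 3 groups, Roosevelt wins 2. Northgate wins overall but not every group — no Simpson reversal.

No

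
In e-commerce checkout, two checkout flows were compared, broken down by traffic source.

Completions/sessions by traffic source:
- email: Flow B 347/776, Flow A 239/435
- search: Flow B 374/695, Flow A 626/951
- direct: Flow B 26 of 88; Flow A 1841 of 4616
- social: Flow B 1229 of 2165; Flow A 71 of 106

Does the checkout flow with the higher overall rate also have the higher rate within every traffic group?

Email: Flow B 347/776 = 44.7%, Flow A 239/435 = 54.9% → Flow A
Search: Flow B 374/695 = 53.8%, Flow A 626/951 = 65.8% → Flow A
Direct: Flow B 26/88 = 29.5%, Flow A 1841/4616 = 39.9% → Flow A
Social: Flow B 1229/2165 = 56.8%, Flow A 71/106 = 67.0% → Flow A
Overall: Flow B 1976/3724 = 53.1%, Flow A 2777/6108 = 45.5% → Flow B
Flow A wins each traffic group but Flow B wins overall — the comparison reverses. Flow A's sessions skew toward direct, which has a lower base rate.

No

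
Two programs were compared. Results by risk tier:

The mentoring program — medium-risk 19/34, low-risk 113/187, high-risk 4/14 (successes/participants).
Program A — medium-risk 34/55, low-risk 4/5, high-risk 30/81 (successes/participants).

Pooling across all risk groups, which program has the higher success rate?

the mentoring program

Medium-risk: the mentoring program 19/34 = 55.9%, Program A 34/55 = 61.8% → Program A
Low-risk: the mentoring program 113/187 = 60.4%, Program A 4/5 = 80.0% → Program A
High-risk: the mentoring program 4/14 = 28.6%, Program A 30/81 = 37.0% → Program A
Overall: the mentoring program 136/235 = 57.9%, Program A 68/141 = 48.2% → the mentoring program
(Program A wins every risk group but the mentoring program wins overall — Program A's participants skew toward the low-rate high-risk group.)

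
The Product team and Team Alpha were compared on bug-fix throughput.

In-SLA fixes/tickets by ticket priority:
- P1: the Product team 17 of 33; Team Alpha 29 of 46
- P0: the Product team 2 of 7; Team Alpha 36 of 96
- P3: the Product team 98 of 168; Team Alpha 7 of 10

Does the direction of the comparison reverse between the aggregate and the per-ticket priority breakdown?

Yes

P1: the Product team 17/33 = 51.5%, Team Alpha 29/46 = 63.0% → Team Alpha
P0: the Product team 2/7 = 28.6%, Team Alpha 36/96 = 37.5% → Team Alpha
P3: the Product team 98/168 = 58.3%, Team Alpha 7/10 = 70.0% → Team Alpha
Overall: the Product team 117/208 = 56.2%, Team Alpha 72/152 = 47.4% → the Product team
Team Alpha wins each ticket group but the Product team wins overall — the comparison reverses. Team Alpha's tickets skew toward P0, which has a lower base rate.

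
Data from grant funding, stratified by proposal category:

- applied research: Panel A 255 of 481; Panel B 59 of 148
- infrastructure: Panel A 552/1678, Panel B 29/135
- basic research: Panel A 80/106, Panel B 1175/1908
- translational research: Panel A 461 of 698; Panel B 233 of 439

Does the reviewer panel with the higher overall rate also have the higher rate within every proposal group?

Applied research: Panel A 255/481 = 53.0%, Panel B 59/148 = 39.9% → Panel A
Infrastructure: Panel A 552/1678 = 32.9%, Panel B 29/135 = 21.5% → Panel A
Basic research: Panel A 80/106 = 75.5%, Panel B 1175/1908 = 61.6% → Panel A
Translational research: Panel A 461/698 = 66.0%, Panel B 233/439 = 53.1% → Panel A
Overall: Panel A 1348/2963 = 45.5%, Panel B 1496/2630 = 56.9% → Panel B
Panel A wins each proposal group but Panel B wins overall — the comparison reverses. Panel A's proposals skew toward infrastructure, which has a lower base rate.

No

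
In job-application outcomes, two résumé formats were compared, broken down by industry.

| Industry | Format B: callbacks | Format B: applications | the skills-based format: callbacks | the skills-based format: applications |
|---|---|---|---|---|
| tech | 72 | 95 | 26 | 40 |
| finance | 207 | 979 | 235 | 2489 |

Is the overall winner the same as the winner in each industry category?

Tech: Format B 72/95 = 75.8%, the skills-based format 26/40 = 65.0% → Format B
Finance: Format B 207/979 = 21.1%, the skills-based format 235/2489 = 9.4% → Format B
Overall: Format B 279/1074 = 26.0%, the skills-based format 261/2529 = 10.3% → Format B
Format B wins overall and in every industry group — no reversal.

Yes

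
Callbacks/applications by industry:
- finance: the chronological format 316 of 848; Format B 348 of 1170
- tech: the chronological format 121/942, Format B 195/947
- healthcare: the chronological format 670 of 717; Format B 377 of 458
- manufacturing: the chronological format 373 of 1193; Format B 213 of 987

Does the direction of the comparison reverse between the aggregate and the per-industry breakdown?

Finance: the chronological format 316/848 = 37.3%, Format B 348/1170 = 29.7% → the chronological format
Tech: the chronological format 121/942 = 12.8%, Format B 195/947 = 20.6% → Format B
Healthcare: the chronological format 670/717 = 93.4%, Format B 377/458 = 82.3% → the chronological format
Manufacturing: the chronological format 373/1193 = 31.3%, Format B 213/987 = 21.6% → the chronological format
Overall: the chronological format 1480/3700 = 40.0%, Format B 1133/3562 = 31.8% → the chronological format
Neither sweeps: the chronological format wins 3 of 4 groups, Format B wins 1. The chronological format wins overall but not every group — no Simpson reversal.

No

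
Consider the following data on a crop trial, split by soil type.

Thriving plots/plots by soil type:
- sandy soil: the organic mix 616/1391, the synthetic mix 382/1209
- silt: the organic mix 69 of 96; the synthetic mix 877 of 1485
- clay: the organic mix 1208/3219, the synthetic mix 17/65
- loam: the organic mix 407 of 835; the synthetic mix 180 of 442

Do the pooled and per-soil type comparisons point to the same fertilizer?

Sandy soil: the organic mix 616/1391 = 44.3%, the synthetic mix 382/1209 = 31.6% → the organic mix
Silt: the organic mix 69/96 = 71.9%, the synthetic mix 877/1485 = 59.1% → the organic mix
Clay: the organic mix 1208/3219 = 37.5%, the synthetic mix 17/65 = 26.2% → the organic mix
Loam: the organic mix 407/835 = 48.7%, the synthetic mix 180/442 = 40.7% → the organic mix
Overall: the organic mix 2300/5541 = 41.5%, the synthetic mix 1456/3201 = 45.5% → the synthetic mix
The organic mix wins each soil group but the synthetic mix wins overall — the comparison reverses. The organic mix's plots skew toward clay, which has a lower base rate.

No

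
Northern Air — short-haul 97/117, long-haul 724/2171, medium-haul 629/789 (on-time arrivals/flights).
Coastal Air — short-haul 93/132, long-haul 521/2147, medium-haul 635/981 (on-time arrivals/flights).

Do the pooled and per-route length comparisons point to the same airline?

Short-haul: Northern Air 97/117 = 82.9%, Coastal Air 93/132 = 70.5% → Northern Air
Long-haul: Northern Air 724/2171 = 33.3%, Coastal Air 521/2147 = 24.3% → Northern Air
Medium-haul: Northern Air 629/789 = 79.7%, Coastal Air 635/981 = 64.7% → Northern Air
Overall: Northern Air 1450/3077 = 47.1%, Coastal Air 1249/3260 = 38.3% → Northern Air
Northern Air wins overall and in every route group — no reversal.

Yes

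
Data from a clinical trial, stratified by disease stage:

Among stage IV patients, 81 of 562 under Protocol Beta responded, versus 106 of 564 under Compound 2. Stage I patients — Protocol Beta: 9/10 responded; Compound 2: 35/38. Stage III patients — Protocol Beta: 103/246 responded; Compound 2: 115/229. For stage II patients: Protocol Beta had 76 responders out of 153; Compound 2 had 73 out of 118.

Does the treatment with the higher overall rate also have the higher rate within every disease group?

Yes

Stage IV: Protocol Beta 81/562 = 14.4%, Compound 2 106/564 = 18.8% → Compound 2
Stage I: Protocol Beta 9/10 = 90.0%, Compound 2 35/38 = 92.1% → Compound 2
Stage III: Protocol Beta 103/246 = 41.9%, Compound 2 115/229 = 50.2% → Compound 2
Stage II: Protocol Beta 76/153 = 49.7%, Compound 2 73/118 = 61.9% → Compound 2
Overall: Protocol Beta 269/971 = 27.7%, Compound 2 329/949 = 34.7% → Compound 2
Compound 2 wins overall and in every disease group — no reversal.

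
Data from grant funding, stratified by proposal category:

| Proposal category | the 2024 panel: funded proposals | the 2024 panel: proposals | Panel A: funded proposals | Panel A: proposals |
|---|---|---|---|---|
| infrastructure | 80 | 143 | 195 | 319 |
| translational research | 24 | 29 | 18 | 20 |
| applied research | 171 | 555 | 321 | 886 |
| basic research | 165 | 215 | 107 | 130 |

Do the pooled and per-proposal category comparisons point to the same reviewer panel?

Infrastructure: the 2024 panel 80/143 = 55.9%, Panel A 195/319 = 61.1% → Panel A
Translational research: the 2024 panel 24/29 = 82.8%, Panel A 18/20 = 90.0% → Panel A
Applied research: the 2024 panel 171/555 = 30.8%, Panel A 321/886 = 36.2% → Panel A
Basic research: the 2024 panel 165/215 = 76.7%, Panel A 107/130 = 82.3% → Panel A
Overall: the 2024 panel 440/942 = 46.7%, Panel A 641/1355 = 47.3% → Panel A
Panel A wins overall and in every proposal group — no reversal.

Yes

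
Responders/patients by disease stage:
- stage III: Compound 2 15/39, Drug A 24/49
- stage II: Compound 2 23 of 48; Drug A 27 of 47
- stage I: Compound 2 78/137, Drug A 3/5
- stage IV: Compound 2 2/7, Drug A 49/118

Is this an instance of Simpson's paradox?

Stage III: Compound 2 15/39 = 38.5%, Drug A 24/49 = 49.0% → Drug A
Stage II: Compound 2 23/48 = 47.9%, Drug A 27/47 = 57.4% → Drug A
Stage I: Compound 2 78/137 = 56.9%, Drug A 3/5 = 60.0% → Drug A
Stage IV: Compound 2 2/7 = 28.6%, Drug A 49/118 = 41.5% → Drug A
Overall: Compound 2 118/231 = 51.1%, Drug A 103/219 = 47.0% → Compound 2
Drug A wins each disease group but Compound 2 wins overall — the comparison reverses. Drug A's patients skew toward stage IV, which has a lower base rate.

Yes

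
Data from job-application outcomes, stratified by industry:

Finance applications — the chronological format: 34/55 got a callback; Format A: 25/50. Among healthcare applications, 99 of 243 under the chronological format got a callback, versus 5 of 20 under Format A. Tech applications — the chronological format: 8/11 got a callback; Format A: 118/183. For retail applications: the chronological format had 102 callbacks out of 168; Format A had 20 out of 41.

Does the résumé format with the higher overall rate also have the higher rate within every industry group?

No

Finance: the chronological format 34/55 = 61.8%, Format A 25/50 = 50.0% → the chronological format
Healthcare: the chronological format 99/243 = 40.7%, Format A 5/20 = 25.0% → the chronological format
Tech: the chronological format 8/11 = 72.7%, Format A 118/183 = 64.5% → the chronological format
Retail: the chronological format 102/168 = 60.7%, Format A 20/41 = 48.8% → the chronological format
Overall: the chronological format 243/477 = 50.9%, Format A 168/294 = 57.1% → Format A
The chronological format wins each industry group but Format A wins overall — the comparison reverses. The chronological format's applications skew toward healthcare, which has a lower base rate.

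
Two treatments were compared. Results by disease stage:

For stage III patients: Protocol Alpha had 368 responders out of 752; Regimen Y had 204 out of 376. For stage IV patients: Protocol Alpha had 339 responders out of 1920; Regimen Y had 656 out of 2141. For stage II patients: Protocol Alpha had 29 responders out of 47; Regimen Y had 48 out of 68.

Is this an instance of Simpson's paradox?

Stage III: Protocol Alpha 368/752 = 48.9%, Regimen Y 204/376 = 54.3% → Regimen Y
Stage IV: Protocol Alpha 339/1920 = 17.7%, Regimen Y 656/2141 = 30.6% → Regimen Y
Stage II: Protocol Alpha 29/47 = 61.7%, Regimen Y 48/68 = 70.6% → Regimen Y
Overall: Protocol Alpha 736/2719 = 27.1%, Regimen Y 908/2585 = 35.1% → Regimen Y
Regimen Y wins overall and in every disease group — no reversal.

No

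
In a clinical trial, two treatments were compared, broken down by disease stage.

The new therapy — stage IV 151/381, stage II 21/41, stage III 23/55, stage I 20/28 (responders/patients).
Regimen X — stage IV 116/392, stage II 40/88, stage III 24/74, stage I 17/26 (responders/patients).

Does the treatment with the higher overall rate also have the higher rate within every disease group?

Yes

Stage IV: the new therapy 151/381 = 39.6%, Regimen X 116/392 = 29.6% → the new therapy
Stage II: the new therapy 21/41 = 51.2%, Regimen X 40/88 = 45.5% → the new therapy
Stage III: the new therapy 23/55 = 41.8%, Regimen X 24/74 = 32.4% → the new therapy
Stage I: the new therapy 20/28 = 71.4%, Regimen X 17/26 = 65.4% → the new therapy
Overall: the new therapy 215/505 = 42.6%, Regimen X 197/580 = 34.0% → the new therapy
The new therapy wins overall and in every disease group — no reversal.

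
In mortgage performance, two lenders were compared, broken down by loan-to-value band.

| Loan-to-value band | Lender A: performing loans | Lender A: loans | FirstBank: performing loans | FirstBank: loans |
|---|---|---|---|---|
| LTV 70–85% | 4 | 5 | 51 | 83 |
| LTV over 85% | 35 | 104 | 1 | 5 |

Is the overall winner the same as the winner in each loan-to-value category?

No

LTV 70–85%: Lender A 4/5 = 80.0%, FirstBank 51/83 = 61.4% → Lender A
LTV over 85%: Lender A 35/104 = 33.7%, FirstBank 1/5 = 20.0% → Lender A
Overall: Lender A 39/109 = 35.8%, FirstBank 52/88 = 59.1% → FirstBank
Lender A wins each loan-to-value group but FirstBank wins overall — the comparison reverses. Lender A's loans skew toward LTV over 85%, which has a lower base rate.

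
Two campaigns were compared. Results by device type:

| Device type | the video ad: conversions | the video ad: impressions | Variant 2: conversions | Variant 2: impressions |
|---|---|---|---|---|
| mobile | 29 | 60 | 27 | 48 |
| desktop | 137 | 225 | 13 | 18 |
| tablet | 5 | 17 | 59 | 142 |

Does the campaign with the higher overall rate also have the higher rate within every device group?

No

Mobile: the video ad 29/60 = 48.3%, Variant 2 27/48 = 56.2% → Variant 2
Desktop: the video ad 137/225 = 60.9%, Variant 2 13/18 = 72.2% → Variant 2
Tablet: the video ad 5/17 = 29.4%, Variant 2 59/142 = 41.5% → Variant 2
Overall: the video ad 171/302 = 56.6%, Variant 2 99/208 = 47.6% → the video ad
Variant 2 wins each device group but the video ad wins overall — the comparison reverses. Variant 2's impressions skew toward tablet, which has a lower base rate.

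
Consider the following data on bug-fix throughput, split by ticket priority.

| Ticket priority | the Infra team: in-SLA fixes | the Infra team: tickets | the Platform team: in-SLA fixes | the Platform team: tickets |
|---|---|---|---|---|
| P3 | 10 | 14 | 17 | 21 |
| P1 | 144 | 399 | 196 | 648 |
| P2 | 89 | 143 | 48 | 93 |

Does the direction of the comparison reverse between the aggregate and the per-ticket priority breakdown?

No

P3: the Infra team 10/14 = 71.4%, the Platform team 17/21 = 81.0% → the Platform team
P1: the Infra team 144/399 = 36.1%, the Platform team 196/648 = 30.2% → the Infra team
P2: the Infra team 89/143 = 62.2%, the Platform team 48/93 = 51.6% → the Infra team
Overall: the Infra team 243/556 = 43.7%, the Platform team 261/762 = 34.3% → the Infra team
Neither sweeps: the Infra team wins 2 of 3 groups, the Platform team wins 1. The Infra team wins overall but not every group — no Simpson reversal.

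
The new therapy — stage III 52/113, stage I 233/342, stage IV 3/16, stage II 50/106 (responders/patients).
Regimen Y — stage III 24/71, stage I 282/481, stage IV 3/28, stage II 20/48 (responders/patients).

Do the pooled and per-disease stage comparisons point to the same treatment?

Yes

Stage III: the new therapy 52/113 = 46.0%, Regimen Y 24/71 = 33.8% → the new therapy
Stage I: the new therapy 233/342 = 68.1%, Regimen Y 282/481 = 58.6% → the new therapy
Stage IV: the new therapy 3/16 = 18.8%, Regimen Y 3/28 = 10.7% → the new therapy
Stage II: the new therapy 50/106 = 47.2%, Regimen Y 20/48 = 41.7% → the new therapy
Overall: the new therapy 338/577 = 58.6%, Regimen Y 329/628 = 52.4% → the new therapy
The new therapy wins overall and in every disease group — no reversal.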